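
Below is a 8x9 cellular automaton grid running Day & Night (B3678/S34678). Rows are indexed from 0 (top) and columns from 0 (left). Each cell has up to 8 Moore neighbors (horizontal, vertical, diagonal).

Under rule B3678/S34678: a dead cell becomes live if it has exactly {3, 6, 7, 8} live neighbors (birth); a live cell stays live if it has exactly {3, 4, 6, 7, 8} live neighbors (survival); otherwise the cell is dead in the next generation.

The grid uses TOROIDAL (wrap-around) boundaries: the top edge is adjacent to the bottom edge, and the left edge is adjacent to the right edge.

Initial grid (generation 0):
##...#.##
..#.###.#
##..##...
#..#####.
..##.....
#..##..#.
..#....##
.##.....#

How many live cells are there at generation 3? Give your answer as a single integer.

Answer: 38

Derivation:
Simulating step by step:
Generation 0 (given above): 32 live cells
Generation 1: 34 live cells
.#.###.##
#..##.#.#
###.###..
...#.##.#
.##.#..#.
.#.#.....
..#....##
###...#..
Generation 2: 36 live cells
##.###.##
....###.#
###..##..
...#..#..
#.#.###..
##.#...##
..##.....
###.###..
Generation 3: 38 live cells
.#.######
#....#..#
...#..#..
#..#.###.
#.#.###..
##.#.##.#
.#.#.###.
#..#.###.
Population at generation 3: 38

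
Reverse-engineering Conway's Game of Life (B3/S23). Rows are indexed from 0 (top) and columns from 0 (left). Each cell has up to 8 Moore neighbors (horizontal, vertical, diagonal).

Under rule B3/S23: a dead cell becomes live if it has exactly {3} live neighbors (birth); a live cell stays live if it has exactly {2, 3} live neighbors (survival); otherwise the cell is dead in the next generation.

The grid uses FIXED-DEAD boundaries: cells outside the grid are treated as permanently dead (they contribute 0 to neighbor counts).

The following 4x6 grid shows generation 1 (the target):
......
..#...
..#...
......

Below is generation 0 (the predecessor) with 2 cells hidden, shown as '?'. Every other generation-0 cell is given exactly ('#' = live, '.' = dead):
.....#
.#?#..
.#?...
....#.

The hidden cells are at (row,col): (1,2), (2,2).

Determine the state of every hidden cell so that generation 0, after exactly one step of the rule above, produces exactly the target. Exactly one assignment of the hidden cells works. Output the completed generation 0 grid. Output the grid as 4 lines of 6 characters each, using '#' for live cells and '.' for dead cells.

Answer: .....#
.#.#..
.#....
....#.

Derivation:
Hidden generation-0 cells (in order): (1,2), (2,2).
A hidden cell only influences target cells in its own 3x3 neighborhood. Try each of the 2^2 = 4 assignments, step the completed generation 0 forward once under B3/S23, and compare with the target:
  (1,2)=. (2,2)=. -> step reproduces the target at every cell -> ACCEPT
  (1,2)=. (2,2)=# -> step gives (1,1)='#' but target has '.' -> reject
  (1,2)=# (2,2)=. -> step gives (0,2)='#' but target has '.' -> reject
  (1,2)=# (2,2)=# -> step gives (0,2)='#' but target has '.' -> reject
Unique solution: (1,2)=dead, (2,2)=dead.
Check: live-neighbor counts of every cell in the completed generation 0:
112120
213021
213221
111101
Applying B3/S23 to generation 0 with these counts gives:
......
..#...
..#...
......
which matches the target exactly.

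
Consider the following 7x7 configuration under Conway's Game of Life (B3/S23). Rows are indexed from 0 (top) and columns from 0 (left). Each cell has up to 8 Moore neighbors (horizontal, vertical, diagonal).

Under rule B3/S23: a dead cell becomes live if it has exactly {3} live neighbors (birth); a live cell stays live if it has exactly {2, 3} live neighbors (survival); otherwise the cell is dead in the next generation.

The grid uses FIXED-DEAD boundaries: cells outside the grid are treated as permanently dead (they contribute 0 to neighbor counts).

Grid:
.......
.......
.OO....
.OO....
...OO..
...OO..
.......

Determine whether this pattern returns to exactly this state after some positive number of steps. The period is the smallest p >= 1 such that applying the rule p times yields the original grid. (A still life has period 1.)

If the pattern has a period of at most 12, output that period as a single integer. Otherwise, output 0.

Answer: 2

Derivation:
Simulating and comparing each generation to the original:
Gen 0 (original, given above): 8 live cells
Gen 1: 6 live cells, differs from original
Gen 2: 8 live cells, MATCHES original -> period = 2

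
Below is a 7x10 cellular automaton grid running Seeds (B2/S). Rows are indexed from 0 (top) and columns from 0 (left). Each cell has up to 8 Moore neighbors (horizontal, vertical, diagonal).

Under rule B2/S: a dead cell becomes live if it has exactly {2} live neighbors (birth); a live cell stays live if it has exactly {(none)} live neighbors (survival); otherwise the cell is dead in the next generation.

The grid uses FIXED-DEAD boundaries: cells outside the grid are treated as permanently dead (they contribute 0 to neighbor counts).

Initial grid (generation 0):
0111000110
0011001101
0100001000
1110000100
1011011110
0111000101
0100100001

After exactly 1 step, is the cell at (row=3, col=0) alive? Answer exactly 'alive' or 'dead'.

Answer: dead

Derivation:
Simulating step by step:
Generation 0 (given above): 31 live cells
Generation 1: 9 live cells
0000100001
1000110000
0000010000
0000100000
0000000001
0000000000
1000000000

Cell (3,0) at generation 1: 0 -> dead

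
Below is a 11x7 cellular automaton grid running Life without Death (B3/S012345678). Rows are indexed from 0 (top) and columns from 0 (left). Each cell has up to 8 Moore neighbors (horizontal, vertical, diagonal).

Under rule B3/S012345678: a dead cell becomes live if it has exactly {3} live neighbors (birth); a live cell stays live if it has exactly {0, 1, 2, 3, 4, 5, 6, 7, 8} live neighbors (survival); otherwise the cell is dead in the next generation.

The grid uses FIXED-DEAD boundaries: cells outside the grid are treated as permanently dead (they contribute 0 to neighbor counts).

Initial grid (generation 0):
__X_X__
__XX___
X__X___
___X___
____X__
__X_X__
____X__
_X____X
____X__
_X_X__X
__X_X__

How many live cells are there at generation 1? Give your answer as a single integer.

Answer: 33

Derivation:
Simulating step by step:
Generation 0 (given above): 19 live cells
Generation 1: 33 live cells
__X_X__
_XXXX__
X__XX__
___XX__
____X__
__X_XX_
___XXX_
_X___XX
__X_XX_
_XXXXXX
__XXX__
Population at generation 1: 33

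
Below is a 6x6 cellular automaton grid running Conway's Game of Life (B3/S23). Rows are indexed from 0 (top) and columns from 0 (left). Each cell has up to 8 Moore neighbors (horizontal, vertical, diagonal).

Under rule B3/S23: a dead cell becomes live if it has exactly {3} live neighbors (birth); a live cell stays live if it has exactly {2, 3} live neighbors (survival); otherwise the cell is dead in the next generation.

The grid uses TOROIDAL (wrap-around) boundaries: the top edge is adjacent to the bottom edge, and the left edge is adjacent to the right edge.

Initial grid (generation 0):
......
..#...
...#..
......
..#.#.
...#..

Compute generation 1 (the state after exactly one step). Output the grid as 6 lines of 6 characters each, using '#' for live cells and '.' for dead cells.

Answer: ......
......
......
...#..
...#..
...#..

Derivation:
Simulating step by step:
Generation 0 (given above): 5 live cells
Generation 1: 3 live cells
(generation 1 grid is the final answer)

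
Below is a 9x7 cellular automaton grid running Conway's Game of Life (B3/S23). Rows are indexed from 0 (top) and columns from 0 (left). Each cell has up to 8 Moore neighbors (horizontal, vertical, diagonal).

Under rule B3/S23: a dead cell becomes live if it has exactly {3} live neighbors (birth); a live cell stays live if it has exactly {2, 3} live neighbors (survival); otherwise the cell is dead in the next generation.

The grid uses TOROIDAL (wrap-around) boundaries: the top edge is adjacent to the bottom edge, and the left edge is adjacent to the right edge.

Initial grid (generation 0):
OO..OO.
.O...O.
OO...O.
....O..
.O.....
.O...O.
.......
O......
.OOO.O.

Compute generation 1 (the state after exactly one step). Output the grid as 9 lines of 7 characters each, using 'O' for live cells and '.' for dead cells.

Answer: O..O.O.
..O..O.
OO..OOO
OO.....
.......
.......
.......
.OO....
..OO.O.

Derivation:
Simulating step by step:
Generation 0 (given above): 18 live cells
Generation 1: 17 live cells
(generation 1 grid is the final answer)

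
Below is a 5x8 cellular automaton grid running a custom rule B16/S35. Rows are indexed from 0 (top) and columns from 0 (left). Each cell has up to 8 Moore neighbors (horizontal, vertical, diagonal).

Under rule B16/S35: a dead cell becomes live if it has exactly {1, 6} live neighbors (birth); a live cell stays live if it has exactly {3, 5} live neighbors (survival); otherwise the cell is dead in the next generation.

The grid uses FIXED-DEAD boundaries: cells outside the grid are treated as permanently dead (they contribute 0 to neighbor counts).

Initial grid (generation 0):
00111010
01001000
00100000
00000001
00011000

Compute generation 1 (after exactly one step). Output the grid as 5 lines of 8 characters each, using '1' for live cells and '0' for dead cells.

Simulating step by step:
Generation 0 (given above): 10 live cells
Generation 1: 18 live cells
(generation 1 grid is the final answer)

Answer: 10010001
10000011
10001111
01000110
00100111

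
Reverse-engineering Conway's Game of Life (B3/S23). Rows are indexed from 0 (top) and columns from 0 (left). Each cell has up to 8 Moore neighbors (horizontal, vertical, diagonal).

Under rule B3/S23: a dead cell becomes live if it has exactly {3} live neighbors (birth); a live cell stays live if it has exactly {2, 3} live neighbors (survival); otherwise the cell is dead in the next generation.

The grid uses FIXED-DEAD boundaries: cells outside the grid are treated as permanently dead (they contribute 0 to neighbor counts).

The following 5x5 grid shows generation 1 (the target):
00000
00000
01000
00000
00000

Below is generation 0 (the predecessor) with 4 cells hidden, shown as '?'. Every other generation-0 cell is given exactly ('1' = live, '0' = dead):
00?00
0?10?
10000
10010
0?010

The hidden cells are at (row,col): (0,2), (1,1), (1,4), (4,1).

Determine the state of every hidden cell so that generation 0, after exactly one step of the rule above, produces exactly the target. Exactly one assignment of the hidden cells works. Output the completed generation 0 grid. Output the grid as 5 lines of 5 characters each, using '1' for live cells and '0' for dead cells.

Answer: 00000
00100
10000
10010
00010

Derivation:
Hidden generation-0 cells (in order): (0,2), (1,1), (1,4), (4,1).
A hidden cell only influences target cells in its own 3x3 neighborhood. Try each of the 2^4 = 16 assignments, step the completed generation 0 forward once under B3/S23, and compare with the target:
  (0,2)=0 (1,1)=0 (1,4)=0 (4,1)=0 -> step reproduces the target at every cell -> ACCEPT
  (0,2)=0 (1,1)=0 (1,4)=0 (4,1)=1 -> step gives (3,0)='1' but target has '0' -> reject
  (0,2)=0 (1,1)=0 (1,4)=1 (4,1)=0 -> step gives (2,3)='1' but target has '0' -> reject
  (0,2)=0 (1,1)=0 (1,4)=1 (4,1)=1 -> step gives (2,3)='1' but target has '0' -> reject
  (0,2)=0 (1,1)=1 (1,4)=0 (4,1)=0 -> step gives (1,1)='1' but target has '0' -> reject
  (0,2)=0 (1,1)=1 (1,4)=0 (4,1)=1 -> step gives (1,1)='1' but target has '0' -> reject
  (0,2)=0 (1,1)=1 (1,4)=1 (4,1)=0 -> step gives (1,1)='1' but target has '0' -> reject
  (0,2)=0 (1,1)=1 (1,4)=1 (4,1)=1 -> step gives (1,1)='1' but target has '0' -> reject
  (0,2)=1 (1,1)=0 (1,4)=0 (4,1)=0 -> step gives (1,1)='1' but target has '0' -> reject
  (0,2)=1 (1,1)=0 (1,4)=0 (4,1)=1 -> step gives (1,1)='1' but target has '0' -> reject
  (0,2)=1 (1,1)=0 (1,4)=1 (4,1)=0 -> step gives (0,3)='1' but target has '0' -> reject
  (0,2)=1 (1,1)=0 (1,4)=1 (4,1)=1 -> step gives (0,3)='1' but target has '0' -> reject
  (0,2)=1 (1,1)=1 (1,4)=0 (4,1)=0 -> step gives (0,1)='1' but target has '0' -> reject
  (0,2)=1 (1,1)=1 (1,4)=0 (4,1)=1 -> step gives (0,1)='1' but target has '0' -> reject
  (0,2)=1 (1,1)=1 (1,4)=1 (4,1)=0 -> step gives (0,1)='1' but target has '0' -> reject
  (0,2)=1 (1,1)=1 (1,4)=1 (4,1)=1 -> step gives (0,1)='1' but target has '0' -> reject
Unique solution: (0,2)=dead, (1,1)=dead, (1,4)=dead, (4,1)=dead.
Check: live-neighbor counts of every cell in the completed generation 0:
01110
12010
13221
12212
11212
Applying B3/S23 to generation 0 with these counts gives:
00000
00000
01000
00000
00000
which matches the target exactly.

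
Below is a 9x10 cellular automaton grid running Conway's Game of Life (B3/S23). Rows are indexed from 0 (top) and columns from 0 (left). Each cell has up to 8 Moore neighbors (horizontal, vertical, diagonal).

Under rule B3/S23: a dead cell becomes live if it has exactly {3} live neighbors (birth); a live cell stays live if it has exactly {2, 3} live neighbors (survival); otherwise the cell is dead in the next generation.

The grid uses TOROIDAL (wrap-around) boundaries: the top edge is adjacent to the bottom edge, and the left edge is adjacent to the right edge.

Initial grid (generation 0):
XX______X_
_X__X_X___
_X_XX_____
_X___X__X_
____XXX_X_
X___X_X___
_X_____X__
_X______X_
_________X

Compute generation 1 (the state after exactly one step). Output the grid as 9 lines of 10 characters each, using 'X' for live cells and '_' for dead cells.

Simulating step by step:
Generation 0 (given above): 24 live cells
Generation 1: 28 live cells
(generation 1 grid is the final answer)

Answer: XX_______X
_X_XXX____
XX_XX_____
__XX__XX__
____X_X__X
____X_X___
XX_____X__
X_______X_
_X______XX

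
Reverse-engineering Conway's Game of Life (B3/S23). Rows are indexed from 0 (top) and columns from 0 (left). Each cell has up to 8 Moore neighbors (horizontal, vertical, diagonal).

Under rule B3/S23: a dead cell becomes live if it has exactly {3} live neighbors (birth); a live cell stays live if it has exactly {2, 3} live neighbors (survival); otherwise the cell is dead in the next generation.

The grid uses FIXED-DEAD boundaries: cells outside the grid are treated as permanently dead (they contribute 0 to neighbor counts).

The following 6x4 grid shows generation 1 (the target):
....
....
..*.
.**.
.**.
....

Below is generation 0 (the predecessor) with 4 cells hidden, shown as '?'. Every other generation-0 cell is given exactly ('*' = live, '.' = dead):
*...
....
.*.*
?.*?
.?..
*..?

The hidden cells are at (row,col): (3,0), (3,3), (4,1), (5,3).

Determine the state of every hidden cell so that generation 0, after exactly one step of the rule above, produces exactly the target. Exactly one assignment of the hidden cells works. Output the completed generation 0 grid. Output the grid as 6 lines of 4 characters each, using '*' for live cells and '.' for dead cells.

Answer: *...
....
.*.*
..*.
.*..
*..*

Derivation:
Hidden generation-0 cells (in order): (3,0), (3,3), (4,1), (5,3).
A hidden cell only influences target cells in its own 3x3 neighborhood. Try each of the 2^4 = 16 assignments, step the completed generation 0 forward once under B3/S23, and compare with the target:
  (3,0)=. (3,3)=. (4,1)=. (5,3)=. -> step gives (3,1)='.' but target has '*' -> reject
  (3,0)=. (3,3)=. (4,1)=. (5,3)=* -> step gives (3,1)='.' but target has '*' -> reject
  (3,0)=. (3,3)=. (4,1)=* (5,3)=. -> step gives (4,2)='.' but target has '*' -> reject
  (3,0)=. (3,3)=. (4,1)=* (5,3)=* -> step reproduces the target at every cell -> ACCEPT
  (3,0)=. (3,3)=* (4,1)=. (5,3)=. -> step gives (2,2)='.' but target has '*' -> reject
  (3,0)=. (3,3)=* (4,1)=. (5,3)=* -> step gives (2,2)='.' but target has '*' -> reject
  (3,0)=. (3,3)=* (4,1)=* (5,3)=. -> step gives (2,2)='.' but target has '*' -> reject
  (3,0)=. (3,3)=* (4,1)=* (5,3)=* -> step gives (2,2)='.' but target has '*' -> reject
  (3,0)=* (3,3)=. (4,1)=. (5,3)=. -> step gives (2,1)='*' but target has '.' -> reject
  (3,0)=* (3,3)=. (4,1)=. (5,3)=* -> step gives (2,1)='*' but target has '.' -> reject
  (3,0)=* (3,3)=. (4,1)=* (5,3)=. -> step gives (2,1)='*' but target has '.' -> reject
  (3,0)=* (3,3)=. (4,1)=* (5,3)=* -> step gives (2,1)='*' but target has '.' -> reject
  (3,0)=* (3,3)=* (4,1)=. (5,3)=. -> step gives (2,1)='*' but target has '.' -> reject
  (3,0)=* (3,3)=* (4,1)=. (5,3)=* -> step gives (2,1)='*' but target has '.' -> reject
  (3,0)=* (3,3)=* (4,1)=* (5,3)=. -> step gives (2,1)='*' but target has '.' -> reject
  (3,0)=* (3,3)=* (4,1)=* (5,3)=* -> step gives (2,1)='*' but target has '.' -> reject
Unique solution: (3,0)=dead, (3,3)=dead, (4,1)=live, (5,3)=live.
Check: live-neighbor counts of every cell in the completed generation 0:
0100
2221
1131
2332
2232
1220
Applying B3/S23 to generation 0 with these counts gives:
....
....
..*.
.**.
.**.
....
which matches the target exactly.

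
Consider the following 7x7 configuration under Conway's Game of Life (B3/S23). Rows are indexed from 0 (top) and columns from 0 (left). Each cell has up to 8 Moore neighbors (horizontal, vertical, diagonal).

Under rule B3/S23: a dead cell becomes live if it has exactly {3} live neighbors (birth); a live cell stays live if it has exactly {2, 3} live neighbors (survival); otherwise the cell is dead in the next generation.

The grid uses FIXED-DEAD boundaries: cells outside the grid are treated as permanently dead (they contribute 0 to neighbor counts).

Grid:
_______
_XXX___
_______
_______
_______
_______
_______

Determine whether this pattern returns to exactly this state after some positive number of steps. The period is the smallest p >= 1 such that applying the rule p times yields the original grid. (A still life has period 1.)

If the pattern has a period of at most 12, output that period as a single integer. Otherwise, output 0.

Simulating and comparing each generation to the original:
Gen 0 (original, given above): 3 live cells
Gen 1: 3 live cells, differs from original
Gen 2: 3 live cells, MATCHES original -> period = 2

Answer: 2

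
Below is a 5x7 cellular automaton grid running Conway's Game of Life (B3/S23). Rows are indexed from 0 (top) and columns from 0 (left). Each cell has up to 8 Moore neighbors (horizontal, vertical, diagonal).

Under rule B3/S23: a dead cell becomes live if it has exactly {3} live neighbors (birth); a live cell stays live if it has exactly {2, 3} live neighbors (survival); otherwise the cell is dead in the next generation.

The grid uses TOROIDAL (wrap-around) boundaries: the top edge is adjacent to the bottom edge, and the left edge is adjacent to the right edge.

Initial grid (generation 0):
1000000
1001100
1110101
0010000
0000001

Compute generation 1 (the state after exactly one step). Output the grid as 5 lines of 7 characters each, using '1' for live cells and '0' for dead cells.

Simulating step by step:
Generation 0 (given above): 11 live cells
Generation 1: 15 live cells
(generation 1 grid is the final answer)

Answer: 1000001
0011110
1010111
0011011
0000000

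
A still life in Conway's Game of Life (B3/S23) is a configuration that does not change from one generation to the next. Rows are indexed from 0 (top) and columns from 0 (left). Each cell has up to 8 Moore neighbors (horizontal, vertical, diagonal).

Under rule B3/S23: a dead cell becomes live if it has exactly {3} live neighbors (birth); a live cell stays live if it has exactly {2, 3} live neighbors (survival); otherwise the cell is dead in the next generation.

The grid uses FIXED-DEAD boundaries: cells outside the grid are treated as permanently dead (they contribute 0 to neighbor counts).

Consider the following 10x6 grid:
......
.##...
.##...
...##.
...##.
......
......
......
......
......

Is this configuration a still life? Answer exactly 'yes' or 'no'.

Compute generation 1 and compare to generation 0 (given above):
Generation 1:
......
.##...
.#....
....#.
...##.
......
......
......
......
......
Cell (2,2) differs: gen0=1 vs gen1=0 -> NOT a still life.

Answer: no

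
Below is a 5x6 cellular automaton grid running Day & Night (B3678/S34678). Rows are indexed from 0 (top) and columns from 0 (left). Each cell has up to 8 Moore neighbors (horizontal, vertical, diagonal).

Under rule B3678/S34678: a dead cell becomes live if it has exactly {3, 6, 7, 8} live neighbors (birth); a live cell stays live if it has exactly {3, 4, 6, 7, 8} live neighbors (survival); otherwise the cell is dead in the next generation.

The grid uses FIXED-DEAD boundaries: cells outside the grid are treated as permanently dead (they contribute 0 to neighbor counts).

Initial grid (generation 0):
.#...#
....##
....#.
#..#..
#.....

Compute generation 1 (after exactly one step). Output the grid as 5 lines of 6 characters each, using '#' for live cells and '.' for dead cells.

Simulating step by step:
Generation 0 (given above): 8 live cells
Generation 1: 6 live cells
(generation 1 grid is the final answer)

Answer: ....#.
....##
...###
......
......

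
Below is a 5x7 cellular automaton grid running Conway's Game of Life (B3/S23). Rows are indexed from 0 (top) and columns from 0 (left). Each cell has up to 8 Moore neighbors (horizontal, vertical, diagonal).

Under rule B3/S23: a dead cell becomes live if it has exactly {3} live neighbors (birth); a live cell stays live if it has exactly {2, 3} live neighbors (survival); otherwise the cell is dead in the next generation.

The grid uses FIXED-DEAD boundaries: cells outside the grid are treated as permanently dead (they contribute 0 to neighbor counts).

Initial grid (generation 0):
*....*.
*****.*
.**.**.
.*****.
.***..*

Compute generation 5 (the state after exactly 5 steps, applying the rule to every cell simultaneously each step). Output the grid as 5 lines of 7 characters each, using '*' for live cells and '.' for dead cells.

Simulating step by step:
Generation 0 (given above): 21 live cells
Generation 1: 12 live cells
*.****.
*.....*
......*
*.....*
.*...*.
Generation 2: 12 live cells
.*.***.
.*.**.*
.....**
.....**
.......
Generation 3: 6 live cells
...*.*.
...*..*
.......
.....**
.......
Generation 4: 4 live cells
....*..
....*..
.....**
.......
.......
Generation 5: 2 live cells
(generation 5 grid is the final answer)

Answer: .......
....*..
.....*.
.......
.......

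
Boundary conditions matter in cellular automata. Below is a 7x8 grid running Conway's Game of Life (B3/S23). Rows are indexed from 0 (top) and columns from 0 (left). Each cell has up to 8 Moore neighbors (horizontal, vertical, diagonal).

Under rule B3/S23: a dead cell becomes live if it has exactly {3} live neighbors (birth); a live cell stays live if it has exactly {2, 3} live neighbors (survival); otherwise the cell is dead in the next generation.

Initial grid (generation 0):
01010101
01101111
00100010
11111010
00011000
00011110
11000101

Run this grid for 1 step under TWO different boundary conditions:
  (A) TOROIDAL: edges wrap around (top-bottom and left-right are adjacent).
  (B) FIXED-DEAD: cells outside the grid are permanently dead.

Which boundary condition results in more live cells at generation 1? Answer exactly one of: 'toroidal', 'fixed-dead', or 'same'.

Under TOROIDAL boundary, generation 1:
00010000
01001001
00000000
01001001
01000011
10110011
01010001
Population = 18

Under FIXED-DEAD boundary, generation 1:
01010101
01001001
10000000
01001000
01000010
00110010
00000100
Population = 16

Comparison: toroidal=18, fixed-dead=16 -> toroidal

Answer: toroidal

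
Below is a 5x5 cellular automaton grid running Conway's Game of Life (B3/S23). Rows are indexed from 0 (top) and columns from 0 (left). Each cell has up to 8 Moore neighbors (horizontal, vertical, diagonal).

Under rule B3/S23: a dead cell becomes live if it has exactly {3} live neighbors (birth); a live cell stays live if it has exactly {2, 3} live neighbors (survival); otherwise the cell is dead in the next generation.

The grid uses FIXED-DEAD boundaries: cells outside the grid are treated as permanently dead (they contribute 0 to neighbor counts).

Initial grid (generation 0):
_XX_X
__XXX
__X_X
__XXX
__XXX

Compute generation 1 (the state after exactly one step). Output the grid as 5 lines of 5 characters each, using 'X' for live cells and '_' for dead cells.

Simulating step by step:
Generation 0 (given above): 14 live cells
Generation 1: 8 live cells
(generation 1 grid is the final answer)

Answer: _XX_X
____X
_X___
_X___
__X_X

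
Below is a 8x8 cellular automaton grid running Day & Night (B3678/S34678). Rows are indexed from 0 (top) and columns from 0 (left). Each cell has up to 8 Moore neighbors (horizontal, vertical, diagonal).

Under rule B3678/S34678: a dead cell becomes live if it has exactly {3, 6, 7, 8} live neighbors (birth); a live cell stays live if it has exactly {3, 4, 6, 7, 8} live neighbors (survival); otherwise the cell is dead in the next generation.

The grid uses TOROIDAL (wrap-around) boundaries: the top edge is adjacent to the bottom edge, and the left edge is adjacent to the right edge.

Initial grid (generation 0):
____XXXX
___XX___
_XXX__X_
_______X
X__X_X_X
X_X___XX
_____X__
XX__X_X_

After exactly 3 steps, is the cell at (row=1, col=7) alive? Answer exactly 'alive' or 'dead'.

Simulating step by step:
Generation 0 (given above): 24 live cells
Generation 1: 26 live cells
X___X_XX
___XX__X
__XXX___
_X_XX__X
XX______
XX__XXXX
_____X__
____XXX_
Generation 2: 29 live cells
____XXXX
X_X_X_XX
X_XX_X__
_X_XX___
XX_X____
XX___XXX
X____XX_
____X_X_
Generation 3: 28 live cells
X___XX__
X___XX__
X_X__XX_
_XXXX___
_X___XX_
_XX_XXX_
XX__X__X
____XX__

Cell (1,7) at generation 3: 0 -> dead

Answer: dead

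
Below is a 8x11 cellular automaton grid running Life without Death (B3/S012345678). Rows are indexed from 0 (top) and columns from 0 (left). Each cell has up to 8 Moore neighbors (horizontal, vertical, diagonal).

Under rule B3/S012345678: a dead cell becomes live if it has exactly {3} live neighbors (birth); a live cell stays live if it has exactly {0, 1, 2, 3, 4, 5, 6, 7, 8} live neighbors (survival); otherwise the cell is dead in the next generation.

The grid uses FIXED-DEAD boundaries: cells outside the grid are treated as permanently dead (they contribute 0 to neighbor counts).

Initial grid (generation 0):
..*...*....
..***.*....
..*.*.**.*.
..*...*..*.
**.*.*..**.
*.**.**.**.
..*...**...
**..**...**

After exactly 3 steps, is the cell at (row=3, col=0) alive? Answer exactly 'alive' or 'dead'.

Simulating step by step:
Generation 0 (given above): 36 live cells
Generation 1: 46 live cells
..*..**....
.****.*....
.**.*.****.
..*.*.*..**
**.*.*..***
*.**.**.**.
*.*...**..*
**..***..**
Generation 2: 52 live cells
.**.***....
.****.*.*..
.**.*.*****
*.*.*.*..**
**.*.*..***
*.**.**.**.
*.*...**..*
**..****.**
Generation 3: 56 live cells
.**.****...
*****.*.*..
***.*.*****
*.*.*.*..**
**.*.*..***
*.**.**.**.
*.*...**..*
**..*******

Cell (3,0) at generation 3: 1 -> alive

Answer: alive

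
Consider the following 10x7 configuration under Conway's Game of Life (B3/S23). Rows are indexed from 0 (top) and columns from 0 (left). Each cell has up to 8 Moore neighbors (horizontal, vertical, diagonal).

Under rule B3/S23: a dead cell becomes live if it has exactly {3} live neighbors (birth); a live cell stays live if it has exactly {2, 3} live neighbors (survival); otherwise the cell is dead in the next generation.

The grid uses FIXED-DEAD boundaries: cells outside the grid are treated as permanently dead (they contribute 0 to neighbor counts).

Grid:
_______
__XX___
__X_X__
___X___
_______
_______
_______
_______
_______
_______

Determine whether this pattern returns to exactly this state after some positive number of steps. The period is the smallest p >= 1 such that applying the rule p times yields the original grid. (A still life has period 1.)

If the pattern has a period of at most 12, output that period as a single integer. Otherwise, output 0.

Answer: 1

Derivation:
Simulating and comparing each generation to the original:
Gen 0 (original, given above): 5 live cells
Gen 1: 5 live cells, MATCHES original -> period = 1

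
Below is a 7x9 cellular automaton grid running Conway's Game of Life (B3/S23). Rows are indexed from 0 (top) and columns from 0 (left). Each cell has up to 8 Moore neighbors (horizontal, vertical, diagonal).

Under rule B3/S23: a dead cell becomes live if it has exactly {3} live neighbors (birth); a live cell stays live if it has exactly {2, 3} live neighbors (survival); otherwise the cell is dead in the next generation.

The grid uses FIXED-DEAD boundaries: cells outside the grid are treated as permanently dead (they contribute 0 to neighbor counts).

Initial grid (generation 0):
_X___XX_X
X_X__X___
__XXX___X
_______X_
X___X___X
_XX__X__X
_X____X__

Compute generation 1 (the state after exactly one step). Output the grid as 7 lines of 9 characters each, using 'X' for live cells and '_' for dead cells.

Answer: _X___XX__
__X__XXX_
_XXXX____
____X__XX
_X_____XX
XXX__X_X_
_XX______

Derivation:
Simulating step by step:
Generation 0 (given above): 21 live cells
Generation 1: 24 live cells
(generation 1 grid is the final answer)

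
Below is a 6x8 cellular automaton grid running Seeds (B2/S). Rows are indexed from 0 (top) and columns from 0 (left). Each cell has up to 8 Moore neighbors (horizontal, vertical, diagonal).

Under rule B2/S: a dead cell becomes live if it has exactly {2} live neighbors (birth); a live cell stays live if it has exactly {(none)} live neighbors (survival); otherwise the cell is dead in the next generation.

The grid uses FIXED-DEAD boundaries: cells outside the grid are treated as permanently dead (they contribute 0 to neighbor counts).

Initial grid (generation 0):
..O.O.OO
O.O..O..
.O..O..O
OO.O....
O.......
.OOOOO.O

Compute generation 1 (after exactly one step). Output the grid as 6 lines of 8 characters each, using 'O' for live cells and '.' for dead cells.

Simulating step by step:
Generation 0 (given above): 20 live cells
Generation 1: 7 live cells
(generation 1 grid is the final answer)

Answer: ........
........
.....OO.
....O...
.....OO.
O.....O.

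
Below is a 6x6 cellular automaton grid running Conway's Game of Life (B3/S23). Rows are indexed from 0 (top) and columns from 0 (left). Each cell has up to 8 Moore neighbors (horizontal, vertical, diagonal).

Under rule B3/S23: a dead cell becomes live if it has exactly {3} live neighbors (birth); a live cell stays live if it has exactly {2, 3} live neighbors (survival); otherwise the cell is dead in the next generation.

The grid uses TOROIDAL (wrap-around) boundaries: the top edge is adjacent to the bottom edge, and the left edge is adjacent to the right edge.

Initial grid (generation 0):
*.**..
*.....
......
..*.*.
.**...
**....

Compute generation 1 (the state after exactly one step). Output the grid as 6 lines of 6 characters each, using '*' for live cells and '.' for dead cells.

Simulating step by step:
Generation 0 (given above): 10 live cells
Generation 1: 12 live cells
(generation 1 grid is the final answer)

Answer: *.*..*
.*....
......
.***..
*.**..
*..*..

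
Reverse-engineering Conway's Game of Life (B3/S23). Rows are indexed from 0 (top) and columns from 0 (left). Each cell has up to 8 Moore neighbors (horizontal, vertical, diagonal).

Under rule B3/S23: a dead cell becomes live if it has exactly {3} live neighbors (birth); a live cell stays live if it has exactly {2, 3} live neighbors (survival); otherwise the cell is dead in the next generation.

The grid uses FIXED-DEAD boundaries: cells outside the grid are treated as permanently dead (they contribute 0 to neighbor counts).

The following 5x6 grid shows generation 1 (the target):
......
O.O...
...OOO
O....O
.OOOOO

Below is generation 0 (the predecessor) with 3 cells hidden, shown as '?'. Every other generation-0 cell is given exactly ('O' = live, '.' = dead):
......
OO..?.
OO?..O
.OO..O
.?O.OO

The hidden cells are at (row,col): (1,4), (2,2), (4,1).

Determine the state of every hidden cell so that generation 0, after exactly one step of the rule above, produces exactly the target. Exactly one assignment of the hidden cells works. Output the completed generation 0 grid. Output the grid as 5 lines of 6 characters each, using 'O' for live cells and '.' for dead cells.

Hidden generation-0 cells (in order): (1,4), (2,2), (4,1).
A hidden cell only influences target cells in its own 3x3 neighborhood. Try each of the 2^3 = 8 assignments, step the completed generation 0 forward once under B3/S23, and compare with the target:
  (1,4)=. (2,2)=. (4,1)=. -> step gives (1,1)='O' but target has '.' -> reject
  (1,4)=. (2,2)=. (4,1)=O -> step gives (1,1)='O' but target has '.' -> reject
  (1,4)=. (2,2)=O (4,1)=. -> step gives (2,3)='.' but target has 'O' -> reject
  (1,4)=. (2,2)=O (4,1)=O -> step gives (2,3)='.' but target has 'O' -> reject
  (1,4)=O (2,2)=. (4,1)=. -> step gives (1,1)='O' but target has '.' -> reject
  (1,4)=O (2,2)=. (4,1)=O -> step gives (1,1)='O' but target has '.' -> reject
  (1,4)=O (2,2)=O (4,1)=. -> step reproduces the target at every cell -> ACCEPT
  (1,4)=O (2,2)=O (4,1)=O -> step gives (3,0)='.' but target has 'O' -> reject
Unique solution: (1,4)=live, (2,2)=live, (4,1)=dead.
Check: live-neighbor counts of every cell in the completed generation 0:
221111
343212
464332
354443
132322
Applying B3/S23 to generation 0 with these counts gives:
......
O.O...
...OOO
O....O
.OOOOO
which matches the target exactly.

Answer: ......
OO..O.
OOO..O
.OO..O
..O.OO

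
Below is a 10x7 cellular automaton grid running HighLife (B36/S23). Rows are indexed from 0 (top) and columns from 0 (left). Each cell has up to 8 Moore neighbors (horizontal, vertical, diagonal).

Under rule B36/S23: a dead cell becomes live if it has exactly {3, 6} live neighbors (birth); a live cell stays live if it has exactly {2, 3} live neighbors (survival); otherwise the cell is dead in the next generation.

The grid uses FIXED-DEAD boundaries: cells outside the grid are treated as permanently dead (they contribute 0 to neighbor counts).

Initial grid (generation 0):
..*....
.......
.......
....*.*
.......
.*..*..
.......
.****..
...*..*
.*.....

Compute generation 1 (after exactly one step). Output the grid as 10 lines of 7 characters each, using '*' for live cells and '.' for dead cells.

Answer: .......
.......
.......
.......
.....*.
.......
.*..*..
..***..
.*.**..
.......

Derivation:
Simulating step by step:
Generation 0 (given above): 12 live cells
Generation 1: 9 live cells
(generation 1 grid is the final answer)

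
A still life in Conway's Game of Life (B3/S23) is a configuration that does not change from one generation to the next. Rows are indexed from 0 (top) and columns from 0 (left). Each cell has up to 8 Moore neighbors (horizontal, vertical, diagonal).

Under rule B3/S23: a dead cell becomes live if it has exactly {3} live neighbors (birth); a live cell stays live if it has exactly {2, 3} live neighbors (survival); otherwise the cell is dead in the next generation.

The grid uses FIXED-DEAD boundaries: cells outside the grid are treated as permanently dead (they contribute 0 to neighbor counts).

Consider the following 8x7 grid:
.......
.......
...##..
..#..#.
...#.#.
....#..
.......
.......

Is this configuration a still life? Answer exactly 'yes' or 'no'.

Answer: yes

Derivation:
Compute generation 1 and compare to generation 0 (given above):
Generation 1:
.......
.......
...##..
..#..#.
...#.#.
....#..
.......
.......
The grids are IDENTICAL -> still life.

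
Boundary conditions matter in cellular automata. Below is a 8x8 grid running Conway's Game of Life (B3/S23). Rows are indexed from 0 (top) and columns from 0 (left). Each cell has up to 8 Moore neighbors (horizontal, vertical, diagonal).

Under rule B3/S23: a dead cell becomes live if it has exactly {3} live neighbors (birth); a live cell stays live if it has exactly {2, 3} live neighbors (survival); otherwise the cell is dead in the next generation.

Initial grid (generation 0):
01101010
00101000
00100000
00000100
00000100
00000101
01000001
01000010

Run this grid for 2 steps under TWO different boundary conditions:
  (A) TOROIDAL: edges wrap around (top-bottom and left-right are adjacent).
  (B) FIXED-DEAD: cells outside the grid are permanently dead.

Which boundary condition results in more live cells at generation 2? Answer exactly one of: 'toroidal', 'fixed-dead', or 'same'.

Under TOROIDAL boundary, generation 2:
11100100
01110000
00000000
00001000
00000000
00000000
00000001
01100011
Population = 13

Under FIXED-DEAD boundary, generation 2:
01100000
01111000
00000000
00001000
00000000
00000000
00000000
00000000
Population = 7

Comparison: toroidal=13, fixed-dead=7 -> toroidal

Answer: toroidal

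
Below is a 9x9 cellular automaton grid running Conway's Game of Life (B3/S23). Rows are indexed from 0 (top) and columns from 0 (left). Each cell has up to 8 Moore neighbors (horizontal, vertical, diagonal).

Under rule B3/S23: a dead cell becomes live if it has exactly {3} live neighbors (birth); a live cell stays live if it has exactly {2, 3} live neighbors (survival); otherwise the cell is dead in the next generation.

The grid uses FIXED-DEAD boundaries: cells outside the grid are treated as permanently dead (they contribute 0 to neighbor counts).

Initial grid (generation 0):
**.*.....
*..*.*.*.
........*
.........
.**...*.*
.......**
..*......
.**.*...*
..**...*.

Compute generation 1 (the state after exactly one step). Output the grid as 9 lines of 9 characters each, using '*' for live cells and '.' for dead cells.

Simulating step by step:
Generation 0 (given above): 22 live cells
Generation 1: 23 live cells
(generation 1 grid is the final answer)

Answer: ***.*....
***.*....
.........
.......*.
........*
.**....**
.***...**
.*.......
.***.....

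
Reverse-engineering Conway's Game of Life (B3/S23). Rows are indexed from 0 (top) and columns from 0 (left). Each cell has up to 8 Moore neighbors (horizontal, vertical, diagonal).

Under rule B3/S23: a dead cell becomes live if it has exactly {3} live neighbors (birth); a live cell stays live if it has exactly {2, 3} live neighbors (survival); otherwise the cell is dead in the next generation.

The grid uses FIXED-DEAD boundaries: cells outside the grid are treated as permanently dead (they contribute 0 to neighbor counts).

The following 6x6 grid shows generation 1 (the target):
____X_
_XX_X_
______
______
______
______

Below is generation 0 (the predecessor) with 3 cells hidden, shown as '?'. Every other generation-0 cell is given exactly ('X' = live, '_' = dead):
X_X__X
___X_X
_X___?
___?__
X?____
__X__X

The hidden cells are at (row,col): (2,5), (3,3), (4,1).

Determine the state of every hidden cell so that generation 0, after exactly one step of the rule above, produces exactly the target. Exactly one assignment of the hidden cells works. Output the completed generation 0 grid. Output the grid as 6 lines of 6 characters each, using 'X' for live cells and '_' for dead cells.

Answer: X_X__X
___X_X
_X____
______
X_____
__X__X

Derivation:
Hidden generation-0 cells (in order): (2,5), (3,3), (4,1).
A hidden cell only influences target cells in its own 3x3 neighborhood. Try each of the 2^3 = 8 assignments, step the completed generation 0 forward once under B3/S23, and compare with the target:
  (2,5)=_ (3,3)=_ (4,1)=_ -> step reproduces the target at every cell -> ACCEPT
  (2,5)=_ (3,3)=_ (4,1)=X -> step gives (3,0)='X' but target has '_' -> reject
  (2,5)=_ (3,3)=X (4,1)=_ -> step gives (2,2)='X' but target has '_' -> reject
  (2,5)=_ (3,3)=X (4,1)=X -> step gives (2,2)='X' but target has '_' -> reject
  (2,5)=X (3,3)=_ (4,1)=_ -> step gives (1,4)='_' but target has 'X' -> reject
  (2,5)=X (3,3)=_ (4,1)=X -> step gives (1,4)='_' but target has 'X' -> reject
  (2,5)=X (3,3)=X (4,1)=_ -> step gives (1,4)='_' but target has 'X' -> reject
  (2,5)=X (3,3)=X (4,1)=X -> step gives (1,4)='_' but target has 'X' -> reject
Unique solution: (2,5)=dead, (3,3)=dead, (4,1)=dead.
Check: live-neighbor counts of every cell in the completed generation 0:
021231
233131
102121
221000
021111
120110
Applying B3/S23 to generation 0 with these counts gives:
____X_
_XX_X_
______
______
______
______
which matches the target exactly.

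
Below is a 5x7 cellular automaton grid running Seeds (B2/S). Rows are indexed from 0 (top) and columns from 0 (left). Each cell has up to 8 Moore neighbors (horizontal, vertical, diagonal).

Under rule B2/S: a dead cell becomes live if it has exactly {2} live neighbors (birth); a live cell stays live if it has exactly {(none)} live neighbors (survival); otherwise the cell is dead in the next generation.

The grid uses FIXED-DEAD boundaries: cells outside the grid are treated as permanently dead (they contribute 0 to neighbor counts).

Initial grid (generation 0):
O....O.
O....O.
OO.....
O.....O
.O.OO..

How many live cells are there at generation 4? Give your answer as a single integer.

Simulating step by step:
Generation 0 (given above): 11 live cells
Generation 1: 13 live cells
.O..O.O
....O.O
.....OO
...OOO.
O.O..O.
Generation 2: 6 live cells
...O...
...O...
.......
.OO....
.O....O
Generation 3: 8 live cells
..O.O..
..O.O..
.O.O...
O......
O......
Generation 4: 7 live cells
.O...O.
.....O.
O...O..
..O....
.O.....
Population at generation 4: 7

Answer: 7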